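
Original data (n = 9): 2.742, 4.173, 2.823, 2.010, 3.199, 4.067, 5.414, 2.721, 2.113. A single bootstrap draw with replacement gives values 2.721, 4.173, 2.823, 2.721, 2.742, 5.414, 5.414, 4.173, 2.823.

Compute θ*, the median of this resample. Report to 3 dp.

θ* = 2.823

Sorted: 2.721, 2.721, 2.742, 2.823, 2.823, 4.173, 4.173, 5.414, 5.414
Median = middle value = 2.823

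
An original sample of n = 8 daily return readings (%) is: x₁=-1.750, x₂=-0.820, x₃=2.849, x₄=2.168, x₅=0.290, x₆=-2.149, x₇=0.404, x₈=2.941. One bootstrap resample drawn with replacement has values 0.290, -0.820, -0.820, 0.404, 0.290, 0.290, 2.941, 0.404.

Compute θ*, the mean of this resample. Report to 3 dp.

Mean = (0.290 + (-0.820) + (-0.820) + 0.404 + 0.290 + 0.290 + 2.941 + 0.404) / 8 = 2.9790 / 8 = 0.372

θ* = 0.372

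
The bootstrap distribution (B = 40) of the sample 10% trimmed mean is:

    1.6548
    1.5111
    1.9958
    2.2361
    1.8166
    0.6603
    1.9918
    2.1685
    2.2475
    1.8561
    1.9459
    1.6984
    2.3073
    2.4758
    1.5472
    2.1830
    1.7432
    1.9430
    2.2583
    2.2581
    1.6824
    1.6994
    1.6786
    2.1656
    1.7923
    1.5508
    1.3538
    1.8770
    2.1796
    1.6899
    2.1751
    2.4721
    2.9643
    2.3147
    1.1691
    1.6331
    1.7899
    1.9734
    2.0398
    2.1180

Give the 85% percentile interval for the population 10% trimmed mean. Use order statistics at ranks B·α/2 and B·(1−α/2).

Sorted replicates: 0.6603, 1.1691, 1.3538, 1.5111, 1.5472, 1.5508, 1.6331, 1.6548, 1.6786, 1.6824, 1.6899, 1.6984, 1.6994, 1.7432, 1.7899, 1.7923, 1.8166, 1.8561, 1.8770, 1.9430, 1.9459, 1.9734, 1.9918, 1.9958, 2.0398, 2.1180, 2.1656, 2.1685, 2.1751, 2.1796, 2.1830, 2.2361, 2.2475, 2.2581, 2.2583, 2.3073, 2.3147, 2.4721, 2.4758, 2.9643
α = 0.15; lower rank = 40 × 0.075 = 3; upper rank = 40 × 0.925 = 37.
The 3rd smallest replicate is 1.3538; the 37th is 2.3147.

(1.3538, 2.3147)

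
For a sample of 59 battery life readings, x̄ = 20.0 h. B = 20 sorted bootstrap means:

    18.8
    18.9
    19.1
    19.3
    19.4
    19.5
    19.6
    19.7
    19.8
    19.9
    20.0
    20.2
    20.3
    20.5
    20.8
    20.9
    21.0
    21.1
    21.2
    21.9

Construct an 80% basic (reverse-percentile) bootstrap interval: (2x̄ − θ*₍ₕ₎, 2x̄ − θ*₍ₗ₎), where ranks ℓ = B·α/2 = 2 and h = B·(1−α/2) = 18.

Percentile endpoints at ranks 2 and 18: θ*₍2₎ = 18.9, θ*₍18₎ = 21.1.
Basic interval reflects these around x̄:
  lower = 2 × 20.0 − 21.1 = 18.9
  upper = 2 × 20.0 − 18.9 = 21.1

(18.9, 21.1)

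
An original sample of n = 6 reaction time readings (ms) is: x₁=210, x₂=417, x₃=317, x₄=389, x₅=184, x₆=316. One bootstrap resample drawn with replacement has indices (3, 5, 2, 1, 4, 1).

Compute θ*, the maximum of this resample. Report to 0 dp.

θ* = 417

Resample values: 317, 184, 417, 210, 389, 210.
Maximum = 417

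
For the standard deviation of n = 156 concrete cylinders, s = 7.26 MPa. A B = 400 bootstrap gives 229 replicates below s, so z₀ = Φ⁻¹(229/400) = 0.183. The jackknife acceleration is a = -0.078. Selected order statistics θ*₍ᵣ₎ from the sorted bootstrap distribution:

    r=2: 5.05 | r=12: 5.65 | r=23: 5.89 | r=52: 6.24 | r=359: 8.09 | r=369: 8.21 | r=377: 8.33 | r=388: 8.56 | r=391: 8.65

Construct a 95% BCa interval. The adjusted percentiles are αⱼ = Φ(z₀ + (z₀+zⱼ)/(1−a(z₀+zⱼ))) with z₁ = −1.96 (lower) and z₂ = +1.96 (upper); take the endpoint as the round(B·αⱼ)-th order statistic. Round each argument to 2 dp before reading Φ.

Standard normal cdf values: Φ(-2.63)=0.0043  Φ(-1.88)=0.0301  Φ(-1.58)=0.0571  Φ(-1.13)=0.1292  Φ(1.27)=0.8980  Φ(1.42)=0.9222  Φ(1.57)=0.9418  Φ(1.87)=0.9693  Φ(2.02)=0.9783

(5.65, 8.65)

Lower: z₀ + z₁ = 0.183 + (-1.960) = -1.777; 1 − a(z₀+z₁) = 1 − (-0.078)(-1.777) = 0.8614; argument = 0.183 + (-1.777)/0.8614 = -1.8799 → -1.88.
α₁ = Φ(-1.88) = 0.0301; rank = round(400 × 0.0301) = 12; θ*₍12₎ = 5.65.
Upper: z₀ + z₂ = 2.143; 1 − a(z₀+z₂) = 1.1672; argument = 2.0191 → 2.02; α₂ = 0.9783; rank = 391; θ*₍391₎ = 8.65.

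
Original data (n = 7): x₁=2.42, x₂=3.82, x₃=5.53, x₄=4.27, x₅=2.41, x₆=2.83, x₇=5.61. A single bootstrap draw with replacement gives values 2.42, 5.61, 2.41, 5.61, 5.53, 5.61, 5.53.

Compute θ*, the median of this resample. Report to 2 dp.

Sorted: 2.41, 2.42, 5.53, 5.53, 5.61, 5.61, 5.61
Median = middle value = 5.53

θ* = 5.53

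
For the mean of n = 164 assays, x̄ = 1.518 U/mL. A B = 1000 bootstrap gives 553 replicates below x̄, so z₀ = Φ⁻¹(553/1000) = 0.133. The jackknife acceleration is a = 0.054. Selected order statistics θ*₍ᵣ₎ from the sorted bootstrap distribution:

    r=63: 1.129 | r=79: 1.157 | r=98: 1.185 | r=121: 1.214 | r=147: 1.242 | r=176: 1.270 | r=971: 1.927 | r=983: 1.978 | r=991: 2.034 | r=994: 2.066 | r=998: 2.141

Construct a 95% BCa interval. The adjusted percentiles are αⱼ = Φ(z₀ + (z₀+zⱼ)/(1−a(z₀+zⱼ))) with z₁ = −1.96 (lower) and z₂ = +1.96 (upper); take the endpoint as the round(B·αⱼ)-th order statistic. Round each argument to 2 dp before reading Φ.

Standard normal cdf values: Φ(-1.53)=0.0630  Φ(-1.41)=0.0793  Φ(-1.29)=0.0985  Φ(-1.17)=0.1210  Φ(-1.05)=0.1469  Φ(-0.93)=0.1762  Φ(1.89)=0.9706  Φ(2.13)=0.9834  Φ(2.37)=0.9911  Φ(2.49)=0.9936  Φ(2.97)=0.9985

(1.129, 2.066)

Lower: z₀ + z₁ = 0.133 + (-1.960) = -1.827; 1 − a(z₀+z₁) = 1 − (0.054)(-1.827) = 1.0987; argument = 0.133 + (-1.827)/1.0987 = -1.5299 → -1.53.
α₁ = Φ(-1.53) = 0.0630; rank = round(1000 × 0.0630) = 63; θ*₍63₎ = 1.129.
Upper: z₀ + z₂ = 2.093; 1 − a(z₀+z₂) = 0.8870; argument = 2.4927 → 2.49; α₂ = 0.9936; rank = 994; θ*₍994₎ = 2.066.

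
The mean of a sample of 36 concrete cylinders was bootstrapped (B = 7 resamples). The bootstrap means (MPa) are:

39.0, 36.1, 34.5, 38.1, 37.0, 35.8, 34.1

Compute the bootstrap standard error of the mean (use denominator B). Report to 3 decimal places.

Bootstrap SE is the standard deviation of the 7 replicate means.
Mean of replicates: (39.0 + 36.1 + 34.5 + 38.1 + 37.0 + 35.8 + 34.1) / 7 = 254.6000 / 7 = 36.3714
Sum of squared deviations: (+2.6286)² + (−0.2714)² + (−1.8714)² + (+1.7286)² + (+0.6286)² + (−0.5714)² + (−2.2714)² = 19.3543
Variance = 19.3543 / 7 = 2.7649
SE* = √2.7649

SE* = 1.663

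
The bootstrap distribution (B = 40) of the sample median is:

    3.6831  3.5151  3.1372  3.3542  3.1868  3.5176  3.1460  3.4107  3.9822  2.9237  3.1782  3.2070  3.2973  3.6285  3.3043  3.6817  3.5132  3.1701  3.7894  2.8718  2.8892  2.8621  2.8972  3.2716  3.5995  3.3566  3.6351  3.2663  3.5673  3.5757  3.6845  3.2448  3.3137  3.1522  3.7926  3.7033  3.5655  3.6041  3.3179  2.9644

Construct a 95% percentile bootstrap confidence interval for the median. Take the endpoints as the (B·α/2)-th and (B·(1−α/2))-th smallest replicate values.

Sorted replicates: 2.8621, 2.8718, 2.8892, 2.8972, 2.9237, 2.9644, 3.1372, 3.1460, 3.1522, 3.1701, 3.1782, 3.1868, 3.2070, 3.2448, 3.2663, 3.2716, 3.2973, 3.3043, 3.3137, 3.3179, 3.3542, 3.3566, 3.4107, 3.5132, 3.5151, 3.5176, 3.5655, 3.5673, 3.5757, 3.5995, 3.6041, 3.6285, 3.6351, 3.6817, 3.6831, 3.6845, 3.7033, 3.7894, 3.7926, 3.9822
α = 0.05; lower rank = 40 × 0.025 = 1; upper rank = 40 × 0.975 = 39.
The 1st smallest replicate is 2.8621; the 39th is 3.7926.

(2.8621, 3.7926)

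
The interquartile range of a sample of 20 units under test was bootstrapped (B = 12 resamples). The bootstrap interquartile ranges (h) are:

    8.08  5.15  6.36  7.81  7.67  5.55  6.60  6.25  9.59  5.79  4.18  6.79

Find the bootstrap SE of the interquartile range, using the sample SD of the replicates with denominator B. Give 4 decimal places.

SE* = 1.4036

Bootstrap SE is the standard deviation of the 12 replicate interquartile ranges.
Mean of replicates: (8.08 + 5.15 + 6.36 + 7.81 + 7.67 + 5.55 + 6.60 + 6.25 + 9.59 + 5.79 + 4.18 + 6.79) / 12 = 79.82000 / 12 = 6.65167
Sum of squared deviations: (+1.42833)² + (−1.50167)² + (−0.29167)² + (+1.15833)² + (+1.01833)² + (−1.10167)² + (−0.05167)² + (−0.40167)² + (+2.93833)² + (−0.86167)² + (−2.47167)² + (+0.13833)² = 23.64117
Variance = 23.64117 / 12 = 1.97010
SE* = √1.97010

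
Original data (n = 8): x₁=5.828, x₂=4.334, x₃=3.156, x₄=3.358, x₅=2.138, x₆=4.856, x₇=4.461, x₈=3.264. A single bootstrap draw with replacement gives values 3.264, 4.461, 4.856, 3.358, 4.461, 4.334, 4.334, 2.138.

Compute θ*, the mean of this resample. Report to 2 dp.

Mean = (3.264 + 4.461 + 4.856 + 3.358 + 4.461 + 4.334 + 4.334 + 2.138) / 8 = 31.2060 / 8 = 3.90

θ* = 3.90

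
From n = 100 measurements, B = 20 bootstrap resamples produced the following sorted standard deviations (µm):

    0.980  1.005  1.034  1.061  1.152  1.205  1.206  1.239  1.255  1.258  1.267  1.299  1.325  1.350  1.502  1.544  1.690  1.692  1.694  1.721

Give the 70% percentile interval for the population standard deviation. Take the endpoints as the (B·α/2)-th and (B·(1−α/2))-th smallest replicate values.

(1.034, 1.690)

α = 0.30; lower rank = 20 × 0.150 = 3; upper rank = 20 × 0.850 = 17.
The 3rd smallest replicate is 1.034; the 17th is 1.690.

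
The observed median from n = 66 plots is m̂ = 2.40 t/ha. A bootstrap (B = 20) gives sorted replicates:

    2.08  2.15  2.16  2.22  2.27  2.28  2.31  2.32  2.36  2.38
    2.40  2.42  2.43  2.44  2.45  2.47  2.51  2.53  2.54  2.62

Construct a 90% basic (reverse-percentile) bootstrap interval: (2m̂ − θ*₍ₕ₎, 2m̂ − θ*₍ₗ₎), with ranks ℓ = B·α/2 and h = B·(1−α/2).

(2.26, 2.72)

Percentile endpoints at ranks 1 and 19: θ*₍1₎ = 2.08, θ*₍19₎ = 2.54.
Basic interval reflects these around m̂:
  lower = 2 × 2.40 − 2.54 = 2.26
  upper = 2 × 2.40 − 2.08 = 2.72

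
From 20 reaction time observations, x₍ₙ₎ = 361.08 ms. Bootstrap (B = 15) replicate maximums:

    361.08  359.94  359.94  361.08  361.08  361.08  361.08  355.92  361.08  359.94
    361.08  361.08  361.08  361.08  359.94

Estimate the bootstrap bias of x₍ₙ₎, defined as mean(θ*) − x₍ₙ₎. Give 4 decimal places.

bias = −0.6480

mean(θ*) = (361.08 + 359.94 + 359.94 + 361.08 + 361.08 + 361.08 + 361.08 + 355.92 + 361.08 + 359.94 + 361.08 + 361.08 + 361.08 + 361.08 + 359.94) / 15 = 360.43200
bias = 360.43200 − 361.08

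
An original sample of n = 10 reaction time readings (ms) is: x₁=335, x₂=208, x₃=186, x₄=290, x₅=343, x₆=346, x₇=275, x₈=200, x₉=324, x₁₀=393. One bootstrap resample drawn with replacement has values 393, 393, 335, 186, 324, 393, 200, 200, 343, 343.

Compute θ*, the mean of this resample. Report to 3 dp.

θ* = 311.000

Mean = (393 + 393 + 335 + 186 + 324 + 393 + 200 + 200 + 343 + 343) / 10 = 3110.0 / 10 = 311.000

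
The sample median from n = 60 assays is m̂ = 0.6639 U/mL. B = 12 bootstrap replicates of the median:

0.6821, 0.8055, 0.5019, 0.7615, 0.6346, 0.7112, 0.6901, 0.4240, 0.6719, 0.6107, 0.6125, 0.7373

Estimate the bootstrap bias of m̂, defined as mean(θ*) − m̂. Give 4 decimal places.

mean(θ*) = (0.6821 + 0.8055 + 0.5019 + 0.7615 + 0.6346 + 0.7112 + 0.6901 + 0.4240 + 0.6719 + 0.6107 + 0.6125 + 0.7373) / 12 = 0.65361
bias = 0.65361 − 0.6639

bias = −0.0103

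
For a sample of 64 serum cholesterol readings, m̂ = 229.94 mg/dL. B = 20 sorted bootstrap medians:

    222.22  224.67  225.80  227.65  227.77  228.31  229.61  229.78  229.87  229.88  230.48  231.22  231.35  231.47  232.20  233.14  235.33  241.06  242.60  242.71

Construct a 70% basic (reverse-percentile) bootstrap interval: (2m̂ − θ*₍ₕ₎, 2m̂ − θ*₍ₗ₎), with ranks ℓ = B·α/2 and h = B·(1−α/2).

Percentile endpoints at ranks 3 and 17: θ*₍3₎ = 225.80, θ*₍17₎ = 235.33.
Basic interval reflects these around m̂:
  lower = 2 × 229.94 − 235.33 = 224.55
  upper = 2 × 229.94 − 225.80 = 234.08

(224.55, 234.08)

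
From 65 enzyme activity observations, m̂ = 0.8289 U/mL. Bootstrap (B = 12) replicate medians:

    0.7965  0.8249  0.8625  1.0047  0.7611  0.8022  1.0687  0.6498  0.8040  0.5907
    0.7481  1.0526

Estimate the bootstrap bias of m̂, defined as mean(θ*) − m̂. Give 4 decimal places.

bias = +0.0016

mean(θ*) = (0.7965 + 0.8249 + 0.8625 + 1.0047 + 0.7611 + 0.8022 + 1.0687 + 0.6498 + 0.8040 + 0.5907 + 0.7481 + 1.0526) / 12 = 0.83048
bias = 0.83048 − 0.8289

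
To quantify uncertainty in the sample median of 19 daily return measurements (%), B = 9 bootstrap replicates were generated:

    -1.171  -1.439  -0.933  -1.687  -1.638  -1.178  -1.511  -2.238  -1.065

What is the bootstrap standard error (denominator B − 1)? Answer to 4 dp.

Bootstrap SE is the standard deviation of the 9 replicate medians.
Mean of replicates: ((-1.171) + (-1.439) + (-0.933) + (-1.687) + (-1.638) + (-1.178) + (-1.511) + (-2.238) + (-1.065)) / 9 = -12.86000 / 9 = -1.42889
Sum of squared deviations: (+0.25789)² + (−0.01011)² + (+0.49589)² + (−0.25811)² + (−0.20911)² + (+0.25089)² + (−0.08211)² + (−0.80911)² + (+0.36389)² = 1.27963
Variance = 1.27963 / 8 = 0.15995
SE* = √0.15995

SE* = 0.3999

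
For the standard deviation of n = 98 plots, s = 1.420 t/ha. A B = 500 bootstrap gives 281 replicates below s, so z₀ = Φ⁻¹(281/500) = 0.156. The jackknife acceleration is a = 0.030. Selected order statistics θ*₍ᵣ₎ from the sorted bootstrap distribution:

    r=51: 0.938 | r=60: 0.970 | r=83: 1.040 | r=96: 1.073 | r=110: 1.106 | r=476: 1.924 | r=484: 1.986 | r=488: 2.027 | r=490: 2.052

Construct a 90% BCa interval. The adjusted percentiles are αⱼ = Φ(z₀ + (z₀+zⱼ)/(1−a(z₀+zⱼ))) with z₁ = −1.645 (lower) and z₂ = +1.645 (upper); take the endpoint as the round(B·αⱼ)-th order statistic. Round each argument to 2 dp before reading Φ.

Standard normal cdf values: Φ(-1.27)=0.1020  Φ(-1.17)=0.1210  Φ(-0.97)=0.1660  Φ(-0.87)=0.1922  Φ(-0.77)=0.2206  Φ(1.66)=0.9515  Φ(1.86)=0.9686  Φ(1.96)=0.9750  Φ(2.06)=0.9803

Lower: z₀ + z₁ = 0.156 + (-1.645) = -1.489; 1 − a(z₀+z₁) = 1 − (0.030)(-1.489) = 1.0447; argument = 0.156 + (-1.489)/1.0447 = -1.2693 → -1.27.
α₁ = Φ(-1.27) = 0.1020; rank = round(500 × 0.1020) = 51; θ*₍51₎ = 0.938.
Upper: z₀ + z₂ = 1.801; 1 − a(z₀+z₂) = 0.9460; argument = 2.0599 → 2.06; α₂ = 0.9803; rank = 490; θ*₍490₎ = 2.052.

(0.938, 2.052)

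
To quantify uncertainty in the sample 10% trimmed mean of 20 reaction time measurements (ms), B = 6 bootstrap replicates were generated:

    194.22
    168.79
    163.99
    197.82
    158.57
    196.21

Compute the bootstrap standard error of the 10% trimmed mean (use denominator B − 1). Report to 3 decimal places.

SE* = 18.021

Bootstrap SE is the standard deviation of the 6 replicate 10% trimmed means.
Mean of replicates: (194.22 + 168.79 + 163.99 + 197.82 + 158.57 + 196.21) / 6 = 1079.6000 / 6 = 179.9333
Sum of squared deviations: (+14.2867)² + (−11.1433)² + (−15.9433)² + (+17.8867)² + (−21.3633)² + (+16.2767)² = 1623.7273
Variance = 1623.7273 / 5 = 324.7455
SE* = √324.7455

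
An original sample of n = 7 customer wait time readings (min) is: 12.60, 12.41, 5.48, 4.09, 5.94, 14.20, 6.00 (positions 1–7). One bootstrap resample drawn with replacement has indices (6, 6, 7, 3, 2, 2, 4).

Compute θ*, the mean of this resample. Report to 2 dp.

θ* = 9.83

Resample values: 14.20, 14.20, 6.00, 5.48, 12.41, 12.41, 4.09.
Mean = (14.20 + 14.20 + 6.00 + 5.48 + 12.41 + 12.41 + 4.09) / 7 = 68.790 / 7 = 9.83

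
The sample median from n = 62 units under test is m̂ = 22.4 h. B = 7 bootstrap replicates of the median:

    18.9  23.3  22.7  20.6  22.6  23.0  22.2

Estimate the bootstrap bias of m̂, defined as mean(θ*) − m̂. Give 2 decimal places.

bias = −0.50

mean(θ*) = (18.9 + 23.3 + 22.7 + 20.6 + 22.6 + 23.0 + 22.2) / 7 = 21.900
bias = 21.900 − 22.4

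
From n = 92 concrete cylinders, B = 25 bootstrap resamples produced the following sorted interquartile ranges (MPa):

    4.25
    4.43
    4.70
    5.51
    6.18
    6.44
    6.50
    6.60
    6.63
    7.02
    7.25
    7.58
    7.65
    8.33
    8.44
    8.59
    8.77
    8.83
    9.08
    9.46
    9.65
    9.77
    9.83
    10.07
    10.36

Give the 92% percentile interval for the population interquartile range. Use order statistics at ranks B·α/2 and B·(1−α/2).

α = 0.08; lower rank = 25 × 0.040 = 1; upper rank = 25 × 0.960 = 24.
The 1st smallest replicate is 4.25; the 24th is 10.07.

(4.25, 10.07)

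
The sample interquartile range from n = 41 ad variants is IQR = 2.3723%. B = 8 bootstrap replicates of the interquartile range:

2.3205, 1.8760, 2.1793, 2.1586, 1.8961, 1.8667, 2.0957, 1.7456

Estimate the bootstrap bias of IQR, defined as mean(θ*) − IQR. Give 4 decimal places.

mean(θ*) = (2.3205 + 1.8760 + 2.1793 + 2.1586 + 1.8961 + 1.8667 + 2.0957 + 1.7456) / 8 = 2.01731
bias = 2.01731 − 2.3723

bias = −0.3550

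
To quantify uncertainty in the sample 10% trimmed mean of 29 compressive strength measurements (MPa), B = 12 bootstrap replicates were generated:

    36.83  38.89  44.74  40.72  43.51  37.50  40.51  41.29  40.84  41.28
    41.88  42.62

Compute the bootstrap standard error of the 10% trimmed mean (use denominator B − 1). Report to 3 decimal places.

Bootstrap SE is the standard deviation of the 12 replicate 10% trimmed means.
Mean of replicates: (36.83 + 38.89 + 44.74 + 40.72 + 43.51 + 37.50 + 40.51 + 41.29 + 40.84 + 41.28 + 41.88 + 42.62) / 12 = 490.6100 / 12 = 40.8842
Sum of squared deviations: (−4.0542)² + (−1.9942)² + (+3.8558)² + (−0.1642)² + (+2.6258)² + (−3.3842)² + (−0.3742)² + (+0.4058)² + (−0.0442)² + (+0.3958)² + (+0.9958)² + (+1.7358)² = 58.1231
Variance = 58.1231 / 11 = 5.2839
SE* = √5.2839

SE* = 2.299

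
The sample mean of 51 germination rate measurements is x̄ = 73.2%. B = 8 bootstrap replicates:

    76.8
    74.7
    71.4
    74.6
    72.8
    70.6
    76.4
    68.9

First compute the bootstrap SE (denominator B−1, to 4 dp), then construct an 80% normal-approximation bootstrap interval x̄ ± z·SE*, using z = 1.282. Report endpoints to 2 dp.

(69.57, 76.83)

Mean of replicates = 73.2750; sum of squared deviations = 56.0150; SE* = √(56.0150/7) = 2.8288
Margin = 1.282 × 2.8288 = 3.627
Interval: 73.2 ± 3.627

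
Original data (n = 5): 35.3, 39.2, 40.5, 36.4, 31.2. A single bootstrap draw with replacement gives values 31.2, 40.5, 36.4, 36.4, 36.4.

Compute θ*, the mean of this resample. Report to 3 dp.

Mean = (31.2 + 40.5 + 36.4 + 36.4 + 36.4) / 5 = 180.90 / 5 = 36.180

θ* = 36.180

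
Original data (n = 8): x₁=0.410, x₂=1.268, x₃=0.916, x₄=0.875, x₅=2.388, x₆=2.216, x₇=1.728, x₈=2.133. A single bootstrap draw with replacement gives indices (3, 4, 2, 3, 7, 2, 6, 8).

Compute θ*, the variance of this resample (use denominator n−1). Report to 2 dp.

Resample values: 0.916, 0.875, 1.268, 0.916, 1.728, 1.268, 2.216, 2.133.
Mean = 1.4150; sum of squared deviations = 2.0879
s² = 2.0879 / 7 = 0.2983

θ* = 0.30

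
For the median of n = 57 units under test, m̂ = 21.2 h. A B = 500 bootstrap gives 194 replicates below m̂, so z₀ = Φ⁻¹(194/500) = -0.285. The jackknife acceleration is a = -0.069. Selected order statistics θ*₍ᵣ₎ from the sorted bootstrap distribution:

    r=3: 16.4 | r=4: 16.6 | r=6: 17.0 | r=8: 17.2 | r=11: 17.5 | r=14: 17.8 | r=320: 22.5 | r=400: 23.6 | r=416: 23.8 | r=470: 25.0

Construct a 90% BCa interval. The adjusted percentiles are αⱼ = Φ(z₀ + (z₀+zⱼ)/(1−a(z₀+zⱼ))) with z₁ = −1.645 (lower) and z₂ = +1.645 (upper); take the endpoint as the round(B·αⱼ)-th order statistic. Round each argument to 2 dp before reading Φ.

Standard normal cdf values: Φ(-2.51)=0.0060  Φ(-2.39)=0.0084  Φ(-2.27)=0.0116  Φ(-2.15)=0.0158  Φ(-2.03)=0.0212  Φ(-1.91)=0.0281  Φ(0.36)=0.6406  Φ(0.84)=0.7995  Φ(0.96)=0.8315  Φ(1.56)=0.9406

(16.4, 23.8)

Lower: z₀ + z₁ = -0.285 + (-1.645) = -1.930; 1 − a(z₀+z₁) = 1 − (-0.069)(-1.930) = 0.8668; argument = -0.285 + (-1.930)/0.8668 = -2.5115 → -2.51.
α₁ = Φ(-2.51) = 0.0060; rank = round(500 × 0.0060) = 3; θ*₍3₎ = 16.4.
Upper: z₀ + z₂ = 1.360; 1 − a(z₀+z₂) = 1.0938; argument = 0.9583 → 0.96; α₂ = 0.8315; rank = 416; θ*₍416₎ = 23.8.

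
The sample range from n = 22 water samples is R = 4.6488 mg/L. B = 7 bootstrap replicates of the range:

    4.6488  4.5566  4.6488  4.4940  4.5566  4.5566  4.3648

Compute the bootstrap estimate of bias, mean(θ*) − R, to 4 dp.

mean(θ*) = (4.6488 + 4.5566 + 4.6488 + 4.4940 + 4.5566 + 4.5566 + 4.3648) / 7 = 4.54660
bias = 4.54660 − 4.6488

bias = −0.1022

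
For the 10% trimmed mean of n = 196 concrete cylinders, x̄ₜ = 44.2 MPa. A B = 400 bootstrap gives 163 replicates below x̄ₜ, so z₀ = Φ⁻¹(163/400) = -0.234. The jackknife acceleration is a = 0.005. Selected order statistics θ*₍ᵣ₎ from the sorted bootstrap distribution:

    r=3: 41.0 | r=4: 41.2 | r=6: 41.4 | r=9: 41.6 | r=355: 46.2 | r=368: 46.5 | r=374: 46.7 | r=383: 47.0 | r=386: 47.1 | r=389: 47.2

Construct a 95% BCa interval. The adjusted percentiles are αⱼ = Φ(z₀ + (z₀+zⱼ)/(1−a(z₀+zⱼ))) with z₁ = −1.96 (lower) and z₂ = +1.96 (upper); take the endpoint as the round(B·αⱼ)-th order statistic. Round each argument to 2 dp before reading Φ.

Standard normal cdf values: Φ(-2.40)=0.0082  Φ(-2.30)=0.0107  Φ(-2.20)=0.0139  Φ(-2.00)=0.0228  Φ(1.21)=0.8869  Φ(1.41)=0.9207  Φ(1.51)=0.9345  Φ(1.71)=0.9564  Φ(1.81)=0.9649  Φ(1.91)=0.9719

(41.0, 46.7)

Lower: z₀ + z₁ = -0.234 + (-1.960) = -2.194; 1 − a(z₀+z₁) = 1 − (0.005)(-2.194) = 1.0110; argument = -0.234 + (-2.194)/1.0110 = -2.4042 → -2.40.
α₁ = Φ(-2.40) = 0.0082; rank = round(400 × 0.0082) = 3; θ*₍3₎ = 41.0.
Upper: z₀ + z₂ = 1.726; 1 − a(z₀+z₂) = 0.9914; argument = 1.5070 → 1.51; α₂ = 0.9345; rank = 374; θ*₍374₎ = 46.7.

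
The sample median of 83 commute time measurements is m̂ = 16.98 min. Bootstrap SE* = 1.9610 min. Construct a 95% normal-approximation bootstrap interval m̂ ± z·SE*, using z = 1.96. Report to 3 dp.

(13.136, 20.824)

Margin = 1.96 × 1.9610 = 3.8436
Interval: 16.98 ± 3.8436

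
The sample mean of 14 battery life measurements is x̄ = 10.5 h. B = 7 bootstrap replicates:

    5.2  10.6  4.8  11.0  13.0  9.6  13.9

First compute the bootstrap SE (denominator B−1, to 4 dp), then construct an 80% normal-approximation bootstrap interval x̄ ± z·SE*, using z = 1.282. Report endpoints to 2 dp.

(5.96, 15.04)

Mean of replicates = 9.7286; sum of squared deviations = 75.2943; SE* = √(75.2943/6) = 3.5425
Margin = 1.282 × 3.5425 = 4.541
Interval: 10.5 ± 4.541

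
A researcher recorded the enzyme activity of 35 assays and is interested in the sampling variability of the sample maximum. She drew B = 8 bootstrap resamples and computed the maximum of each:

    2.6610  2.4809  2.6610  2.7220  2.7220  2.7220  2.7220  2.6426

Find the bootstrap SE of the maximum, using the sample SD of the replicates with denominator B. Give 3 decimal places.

Bootstrap SE is the standard deviation of the 8 replicate maximums.
Mean of replicates: (2.6610 + 2.4809 + 2.6610 + 2.7220 + 2.7220 + 2.7220 + 2.7220 + 2.6426) / 8 = 21.33350 / 8 = 2.66669
Sum of squared deviations: (−0.00569)² + (−0.18579)² + (−0.00569)² + (+0.05531)² + (+0.05531)² + (+0.05531)² + (+0.05531)² + (−0.02409)² = 0.04740
Variance = 0.04740 / 8 = 0.00592
SE* = √0.00592

SE* = 0.077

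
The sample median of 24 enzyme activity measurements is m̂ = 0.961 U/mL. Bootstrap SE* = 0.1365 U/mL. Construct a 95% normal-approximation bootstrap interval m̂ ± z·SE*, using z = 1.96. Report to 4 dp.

Margin = 1.96 × 0.1365 = 0.26754
Interval: 0.961 ± 0.26754

(0.6935, 1.2285)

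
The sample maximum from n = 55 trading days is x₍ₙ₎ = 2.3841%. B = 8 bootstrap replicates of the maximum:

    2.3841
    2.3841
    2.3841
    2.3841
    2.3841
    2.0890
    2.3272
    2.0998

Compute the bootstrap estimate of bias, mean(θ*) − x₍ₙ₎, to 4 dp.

mean(θ*) = (2.3841 + 2.3841 + 2.3841 + 2.3841 + 2.3841 + 2.0890 + 2.3272 + 2.0998) / 8 = 2.30456
bias = 2.30456 − 2.3841

bias = −0.0795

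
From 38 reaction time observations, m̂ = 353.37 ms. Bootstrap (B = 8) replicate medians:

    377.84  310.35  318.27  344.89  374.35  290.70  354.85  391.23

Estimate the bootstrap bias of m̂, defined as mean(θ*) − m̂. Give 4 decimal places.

bias = −8.0600

mean(θ*) = (377.84 + 310.35 + 318.27 + 344.89 + 374.35 + 290.70 + 354.85 + 391.23) / 8 = 345.31000
bias = 345.31000 − 353.37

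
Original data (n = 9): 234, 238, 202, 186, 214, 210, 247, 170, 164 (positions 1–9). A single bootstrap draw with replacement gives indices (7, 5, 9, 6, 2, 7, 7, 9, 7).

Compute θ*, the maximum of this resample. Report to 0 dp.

Resample values: 247, 214, 164, 210, 238, 247, 247, 164, 247.
Maximum = 247

θ* = 247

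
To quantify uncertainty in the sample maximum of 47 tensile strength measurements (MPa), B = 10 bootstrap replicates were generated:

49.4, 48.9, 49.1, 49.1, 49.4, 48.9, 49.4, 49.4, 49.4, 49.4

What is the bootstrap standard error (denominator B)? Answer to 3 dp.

SE* = 0.206

Bootstrap SE is the standard deviation of the 10 replicate maximums.
Mean of replicates: (49.4 + 48.9 + 49.1 + 49.1 + 49.4 + 48.9 + 49.4 + 49.4 + 49.4 + 49.4) / 10 = 492.4000 / 10 = 49.2400
Sum of squared deviations: (+0.1600)² + (−0.3400)² + (−0.1400)² + (−0.1400)² + (+0.1600)² + (−0.3400)² + (+0.1600)² + (+0.1600)² + (+0.1600)² + (+0.1600)² = 0.4240
Variance = 0.4240 / 10 = 0.0424
SE* = √0.0424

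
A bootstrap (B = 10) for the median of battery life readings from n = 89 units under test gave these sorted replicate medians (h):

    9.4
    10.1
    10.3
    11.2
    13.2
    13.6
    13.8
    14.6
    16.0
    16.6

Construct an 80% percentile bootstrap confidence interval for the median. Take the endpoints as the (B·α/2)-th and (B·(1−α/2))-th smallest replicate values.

α = 0.20; lower rank = 10 × 0.100 = 1; upper rank = 10 × 0.900 = 9.
The 1st smallest replicate is 9.4; the 9th is 16.0.

(9.4, 16.0)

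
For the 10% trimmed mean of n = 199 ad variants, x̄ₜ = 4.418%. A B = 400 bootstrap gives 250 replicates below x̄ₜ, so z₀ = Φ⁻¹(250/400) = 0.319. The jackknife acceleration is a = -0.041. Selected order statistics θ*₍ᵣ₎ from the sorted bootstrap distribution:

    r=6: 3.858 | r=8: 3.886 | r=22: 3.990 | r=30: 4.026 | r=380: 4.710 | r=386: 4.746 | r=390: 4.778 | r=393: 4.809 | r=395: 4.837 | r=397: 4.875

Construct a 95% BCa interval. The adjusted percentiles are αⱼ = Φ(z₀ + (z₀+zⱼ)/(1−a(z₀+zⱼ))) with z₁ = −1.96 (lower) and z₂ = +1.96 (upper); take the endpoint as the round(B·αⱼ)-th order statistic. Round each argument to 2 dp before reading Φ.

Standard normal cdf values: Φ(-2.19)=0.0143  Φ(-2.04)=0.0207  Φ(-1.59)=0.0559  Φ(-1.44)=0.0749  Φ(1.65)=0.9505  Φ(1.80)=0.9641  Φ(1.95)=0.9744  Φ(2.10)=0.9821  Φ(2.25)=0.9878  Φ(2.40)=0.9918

(4.026, 4.875)

Lower: z₀ + z₁ = 0.319 + (-1.960) = -1.641; 1 − a(z₀+z₁) = 1 − (-0.041)(-1.641) = 0.9327; argument = 0.319 + (-1.641)/0.9327 = -1.4404 → -1.44.
α₁ = Φ(-1.44) = 0.0749; rank = round(400 × 0.0749) = 30; θ*₍30₎ = 4.026.
Upper: z₀ + z₂ = 2.279; 1 − a(z₀+z₂) = 1.0934; argument = 2.4032 → 2.40; α₂ = 0.9918; rank = 397; θ*₍397₎ = 4.875.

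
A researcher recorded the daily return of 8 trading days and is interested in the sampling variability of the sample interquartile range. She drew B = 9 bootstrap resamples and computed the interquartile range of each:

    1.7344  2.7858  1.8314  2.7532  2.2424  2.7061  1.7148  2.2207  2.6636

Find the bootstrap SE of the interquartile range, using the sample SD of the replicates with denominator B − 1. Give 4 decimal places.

SE* = 0.4514

Bootstrap SE is the standard deviation of the 9 replicate interquartile ranges.
Mean of replicates: (1.7344 + 2.7858 + 1.8314 + 2.7532 + 2.2424 + 2.7061 + 1.7148 + 2.2207 + 2.6636) / 9 = 20.65240 / 9 = 2.29471
Sum of squared deviations: (−0.56031)² + (+0.49109)² + (−0.46331)² + (+0.45849)² + (−0.05231)² + (+0.41139)² + (−0.57991)² + (−0.07401)² + (+0.36889)² = 1.62982
Variance = 1.62982 / 8 = 0.20373
SE* = √0.20373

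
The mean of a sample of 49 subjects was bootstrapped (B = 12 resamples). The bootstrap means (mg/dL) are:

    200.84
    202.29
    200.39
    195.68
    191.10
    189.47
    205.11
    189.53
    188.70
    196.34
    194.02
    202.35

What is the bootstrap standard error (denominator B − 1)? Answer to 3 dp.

SE* = 5.802

Bootstrap SE is the standard deviation of the 12 replicate means.
Mean of replicates: (200.84 + 202.29 + 200.39 + 195.68 + 191.10 + 189.47 + 205.11 + 189.53 + 188.70 + 196.34 + 194.02 + 202.35) / 12 = 2355.8200 / 12 = 196.3183
Sum of squared deviations: (+4.5217)² + (+5.9717)² + (+4.0717)² + (−0.6383)² + (−5.2183)² + (−6.8483)² + (+8.7917)² + (−6.7883)² + (−7.6183)² + (+0.0217)² + (−2.2983)² + (+6.0317)² = 370.3006
Variance = 370.3006 / 11 = 33.6637
SE* = √33.6637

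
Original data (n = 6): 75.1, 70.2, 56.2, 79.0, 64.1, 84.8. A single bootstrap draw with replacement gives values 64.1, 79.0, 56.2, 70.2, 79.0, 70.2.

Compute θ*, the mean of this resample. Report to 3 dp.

Mean = (64.1 + 79.0 + 56.2 + 70.2 + 79.0 + 70.2) / 6 = 418.70 / 6 = 69.783

θ* = 69.783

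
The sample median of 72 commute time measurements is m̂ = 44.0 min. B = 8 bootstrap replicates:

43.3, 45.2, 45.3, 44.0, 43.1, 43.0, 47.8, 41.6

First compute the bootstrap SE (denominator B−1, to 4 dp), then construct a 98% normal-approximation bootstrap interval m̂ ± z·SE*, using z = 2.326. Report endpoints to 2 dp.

(39.57, 48.43)

Mean of replicates = 44.1625; sum of squared deviations = 25.4187; SE* = √(25.4187/7) = 1.9056
Margin = 2.326 × 1.9056 = 4.432
Interval: 44.0 ± 4.432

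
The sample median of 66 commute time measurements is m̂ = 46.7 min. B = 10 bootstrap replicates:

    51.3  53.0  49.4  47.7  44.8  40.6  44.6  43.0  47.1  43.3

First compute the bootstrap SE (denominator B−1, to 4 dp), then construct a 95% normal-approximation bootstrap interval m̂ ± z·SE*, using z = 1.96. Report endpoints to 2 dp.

(38.99, 54.41)

Mean of replicates = 46.4800; sum of squared deviations = 139.2960; SE* = √(139.2960/9) = 3.9341
Margin = 1.96 × 3.9341 = 7.711
Interval: 46.7 ± 7.711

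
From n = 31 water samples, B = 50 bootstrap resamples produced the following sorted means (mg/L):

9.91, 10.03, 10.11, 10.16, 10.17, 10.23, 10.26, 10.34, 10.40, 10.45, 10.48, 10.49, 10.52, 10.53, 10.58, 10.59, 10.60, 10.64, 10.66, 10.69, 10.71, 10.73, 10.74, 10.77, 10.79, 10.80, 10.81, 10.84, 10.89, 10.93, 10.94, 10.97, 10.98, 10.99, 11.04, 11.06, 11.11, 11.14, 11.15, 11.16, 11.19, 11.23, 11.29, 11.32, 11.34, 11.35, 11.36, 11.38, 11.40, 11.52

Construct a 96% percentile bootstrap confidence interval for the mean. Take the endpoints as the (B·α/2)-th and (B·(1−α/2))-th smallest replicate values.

(9.91, 11.40)

α = 0.04; lower rank = 50 × 0.020 = 1; upper rank = 50 × 0.980 = 49.
The 1st smallest replicate is 9.91; the 49th is 11.40.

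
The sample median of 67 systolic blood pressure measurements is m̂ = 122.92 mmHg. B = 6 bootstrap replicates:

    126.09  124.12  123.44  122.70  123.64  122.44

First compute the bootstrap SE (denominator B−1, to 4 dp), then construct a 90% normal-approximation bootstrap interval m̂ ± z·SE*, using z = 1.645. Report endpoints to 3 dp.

(120.770, 125.070)

Mean of replicates = 123.7383; sum of squared deviations = 8.5385; SE* = √(8.5385/5) = 1.3068
Margin = 1.645 × 1.3068 = 2.1497
Interval: 122.92 ± 2.1497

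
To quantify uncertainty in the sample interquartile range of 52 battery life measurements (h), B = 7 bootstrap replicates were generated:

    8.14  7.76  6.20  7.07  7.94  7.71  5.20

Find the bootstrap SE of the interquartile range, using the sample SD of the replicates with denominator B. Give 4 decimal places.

SE* = 1.0001

Bootstrap SE is the standard deviation of the 7 replicate interquartile ranges.
Mean of replicates: (8.14 + 7.76 + 6.20 + 7.07 + 7.94 + 7.71 + 5.20) / 7 = 50.02000 / 7 = 7.14571
Sum of squared deviations: (+0.99429)² + (+0.61429)² + (−0.94571)² + (−0.07571)² + (+0.79429)² + (+0.56429)² + (−1.94571)² = 7.00117
Variance = 7.00117 / 7 = 1.00017
SE* = √1.00017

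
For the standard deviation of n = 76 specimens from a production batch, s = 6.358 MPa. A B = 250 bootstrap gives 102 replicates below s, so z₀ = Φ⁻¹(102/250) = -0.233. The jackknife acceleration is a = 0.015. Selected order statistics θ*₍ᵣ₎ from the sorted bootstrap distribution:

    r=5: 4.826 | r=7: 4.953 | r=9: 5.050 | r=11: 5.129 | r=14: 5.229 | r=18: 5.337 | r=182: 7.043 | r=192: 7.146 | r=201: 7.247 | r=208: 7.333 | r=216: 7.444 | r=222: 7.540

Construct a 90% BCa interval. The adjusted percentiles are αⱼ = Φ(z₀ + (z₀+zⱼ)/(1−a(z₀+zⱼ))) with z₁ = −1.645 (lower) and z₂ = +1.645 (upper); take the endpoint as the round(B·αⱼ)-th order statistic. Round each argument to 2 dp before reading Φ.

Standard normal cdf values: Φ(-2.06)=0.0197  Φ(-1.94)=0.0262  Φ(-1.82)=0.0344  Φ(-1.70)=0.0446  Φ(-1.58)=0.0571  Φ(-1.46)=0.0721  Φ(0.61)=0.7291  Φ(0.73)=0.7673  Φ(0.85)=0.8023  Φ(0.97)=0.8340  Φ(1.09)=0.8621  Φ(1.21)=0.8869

(4.826, 7.540)

Lower: z₀ + z₁ = -0.233 + (-1.645) = -1.878; 1 − a(z₀+z₁) = 1 − (0.015)(-1.878) = 1.0282; argument = -0.233 + (-1.878)/1.0282 = -2.0595 → -2.06.
α₁ = Φ(-2.06) = 0.0197; rank = round(250 × 0.0197) = 5; θ*₍5₎ = 4.826.
Upper: z₀ + z₂ = 1.412; 1 − a(z₀+z₂) = 0.9788; argument = 1.2096 → 1.21; α₂ = 0.8869; rank = 222; θ*₍222₎ = 7.540.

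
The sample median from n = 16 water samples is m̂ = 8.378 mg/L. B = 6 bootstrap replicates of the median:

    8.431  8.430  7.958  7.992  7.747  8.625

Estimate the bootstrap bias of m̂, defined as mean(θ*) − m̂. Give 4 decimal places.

bias = −0.1808

mean(θ*) = (8.431 + 8.430 + 7.958 + 7.992 + 7.747 + 8.625) / 6 = 8.19717
bias = 8.19717 − 8.378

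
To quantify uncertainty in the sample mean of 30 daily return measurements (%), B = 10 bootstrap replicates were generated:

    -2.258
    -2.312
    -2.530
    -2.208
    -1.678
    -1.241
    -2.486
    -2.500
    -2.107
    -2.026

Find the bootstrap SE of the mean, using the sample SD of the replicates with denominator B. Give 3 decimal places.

Bootstrap SE is the standard deviation of the 10 replicate means.
Mean of replicates: ((-2.258) + (-2.312) + (-2.530) + (-2.208) + (-1.678) + (-1.241) + (-2.486) + (-2.500) + (-2.107) + (-2.026)) / 10 = -21.3460 / 10 = -2.1346
Sum of squared deviations: (−0.1234)² + (−0.1774)² + (−0.3954)² + (−0.0734)² + (+0.4566)² + (+0.8936)² + (−0.3514)² + (−0.3654)² + (+0.0276)² + (+0.1086)² = 1.4850
Variance = 1.4850 / 10 = 0.1485
SE* = √0.1485

SE* = 0.385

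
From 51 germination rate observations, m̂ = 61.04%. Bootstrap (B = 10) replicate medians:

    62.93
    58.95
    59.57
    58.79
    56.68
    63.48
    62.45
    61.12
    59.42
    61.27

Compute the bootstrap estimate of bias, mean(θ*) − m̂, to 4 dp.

mean(θ*) = (62.93 + 58.95 + 59.57 + 58.79 + 56.68 + 63.48 + 62.45 + 61.12 + 59.42 + 61.27) / 10 = 60.46600
bias = 60.46600 − 61.04

bias = −0.5740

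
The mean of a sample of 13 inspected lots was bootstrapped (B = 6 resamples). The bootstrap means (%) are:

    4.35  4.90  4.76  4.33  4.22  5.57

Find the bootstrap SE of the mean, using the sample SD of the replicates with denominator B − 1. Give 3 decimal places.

SE* = 0.508

Bootstrap SE is the standard deviation of the 6 replicate means.
Mean of replicates: (4.35 + 4.90 + 4.76 + 4.33 + 4.22 + 5.57) / 6 = 28.1300 / 6 = 4.6883
Sum of squared deviations: (−0.3383)² + (+0.2117)² + (+0.0717)² + (−0.3583)² + (−0.4683)² + (+0.8817)² = 1.2895
Variance = 1.2895 / 5 = 0.2579
SE* = √0.2579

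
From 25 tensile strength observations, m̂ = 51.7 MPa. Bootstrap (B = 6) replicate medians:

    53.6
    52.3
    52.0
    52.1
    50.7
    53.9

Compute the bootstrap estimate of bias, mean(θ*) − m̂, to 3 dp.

bias = +0.733

mean(θ*) = (53.6 + 52.3 + 52.0 + 52.1 + 50.7 + 53.9) / 6 = 52.4333
bias = 52.4333 − 51.7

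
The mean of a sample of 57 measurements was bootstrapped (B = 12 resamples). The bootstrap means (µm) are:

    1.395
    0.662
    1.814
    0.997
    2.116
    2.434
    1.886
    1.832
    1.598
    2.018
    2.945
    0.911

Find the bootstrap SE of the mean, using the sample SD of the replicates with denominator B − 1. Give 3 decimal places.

SE* = 0.655

Bootstrap SE is the standard deviation of the 12 replicate means.
Mean of replicates: (1.395 + 0.662 + 1.814 + 0.997 + 2.116 + 2.434 + 1.886 + 1.832 + 1.598 + 2.018 + 2.945 + 0.911) / 12 = 20.6080 / 12 = 1.7173
Sum of squared deviations: (−0.3223)² + (−1.0553)² + (+0.0967)² + (−0.7203)² + (+0.3987)² + (+0.7167)² + (+0.1687)² + (+0.1147)² + (−0.1193)² + (+0.3007)² + (+1.2277)² + (−0.8063)² = 4.7220
Variance = 4.7220 / 11 = 0.4293
SE* = √0.4293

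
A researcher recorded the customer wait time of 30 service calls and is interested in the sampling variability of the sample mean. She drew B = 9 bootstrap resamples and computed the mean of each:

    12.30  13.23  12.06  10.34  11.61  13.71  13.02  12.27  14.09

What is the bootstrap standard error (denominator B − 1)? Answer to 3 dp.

SE* = 1.148

Bootstrap SE is the standard deviation of the 9 replicate means.
Mean of replicates: (12.30 + 13.23 + 12.06 + 10.34 + 11.61 + 13.71 + 13.02 + 12.27 + 14.09) / 9 = 112.6300 / 9 = 12.5144
Sum of squared deviations: (−0.2144)² + (+0.7156)² + (−0.4544)² + (−2.1744)² + (−0.9044)² + (+1.1956)² + (+0.5056)² + (−0.2444)² + (+1.5756)² = 10.5378
Variance = 10.5378 / 8 = 1.3172
SE* = √1.3172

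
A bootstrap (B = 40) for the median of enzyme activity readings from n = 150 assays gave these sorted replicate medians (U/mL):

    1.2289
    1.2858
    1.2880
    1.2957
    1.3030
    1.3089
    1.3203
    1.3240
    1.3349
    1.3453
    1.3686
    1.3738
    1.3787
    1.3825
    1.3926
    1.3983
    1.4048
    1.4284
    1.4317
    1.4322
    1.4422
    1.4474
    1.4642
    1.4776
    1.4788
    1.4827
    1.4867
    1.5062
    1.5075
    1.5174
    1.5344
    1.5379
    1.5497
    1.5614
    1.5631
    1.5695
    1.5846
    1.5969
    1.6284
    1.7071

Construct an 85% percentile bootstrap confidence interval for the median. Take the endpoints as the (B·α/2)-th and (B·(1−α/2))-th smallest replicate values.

α = 0.15; lower rank = 40 × 0.075 = 3; upper rank = 40 × 0.925 = 37.
The 3rd smallest replicate is 1.2880; the 37th is 1.5846.

(1.2880, 1.5846)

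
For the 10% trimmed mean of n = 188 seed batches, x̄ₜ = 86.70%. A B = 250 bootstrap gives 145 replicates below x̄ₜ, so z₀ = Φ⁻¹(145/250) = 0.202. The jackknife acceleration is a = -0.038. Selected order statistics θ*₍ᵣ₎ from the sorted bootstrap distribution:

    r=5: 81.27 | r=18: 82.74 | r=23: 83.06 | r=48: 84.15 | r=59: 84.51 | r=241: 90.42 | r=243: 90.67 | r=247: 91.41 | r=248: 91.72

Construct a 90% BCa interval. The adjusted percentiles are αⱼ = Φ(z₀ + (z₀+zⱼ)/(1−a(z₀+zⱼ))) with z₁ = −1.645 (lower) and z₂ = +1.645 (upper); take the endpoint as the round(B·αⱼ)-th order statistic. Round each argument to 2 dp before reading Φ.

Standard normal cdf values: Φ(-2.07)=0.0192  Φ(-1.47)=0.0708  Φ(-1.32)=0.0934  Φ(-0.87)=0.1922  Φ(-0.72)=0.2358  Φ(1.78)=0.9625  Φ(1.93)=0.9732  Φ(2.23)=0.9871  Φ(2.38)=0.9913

Lower: z₀ + z₁ = 0.202 + (-1.645) = -1.443; 1 − a(z₀+z₁) = 1 − (-0.038)(-1.443) = 0.9452; argument = 0.202 + (-1.443)/0.9452 = -1.3247 → -1.32.
α₁ = Φ(-1.32) = 0.0934; rank = round(250 × 0.0934) = 23; θ*₍23₎ = 83.06.
Upper: z₀ + z₂ = 1.847; 1 − a(z₀+z₂) = 1.0702; argument = 1.9279 → 1.93; α₂ = 0.9732; rank = 243; θ*₍243₎ = 90.67.

(83.06, 90.67)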